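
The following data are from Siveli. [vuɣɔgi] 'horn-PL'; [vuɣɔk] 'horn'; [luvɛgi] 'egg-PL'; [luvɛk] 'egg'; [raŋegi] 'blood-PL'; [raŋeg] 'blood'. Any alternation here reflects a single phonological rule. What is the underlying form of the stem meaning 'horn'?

/vuɣɔk/

The stem for 'horn' ends in [g] in [vuɣɔgi] but [k] in [vuɣɔk].
The stem 'blood' ([raŋegi], [raŋeg]) shows [g] unchanged in both environments, so [g] cannot be basic with [k] derived in isolation.
The underlying segment must be /k/; voiceless stops become voiced between vowels, yielding [g] there.
Hence 'horn' is /vuɣɔk/ underlyingly.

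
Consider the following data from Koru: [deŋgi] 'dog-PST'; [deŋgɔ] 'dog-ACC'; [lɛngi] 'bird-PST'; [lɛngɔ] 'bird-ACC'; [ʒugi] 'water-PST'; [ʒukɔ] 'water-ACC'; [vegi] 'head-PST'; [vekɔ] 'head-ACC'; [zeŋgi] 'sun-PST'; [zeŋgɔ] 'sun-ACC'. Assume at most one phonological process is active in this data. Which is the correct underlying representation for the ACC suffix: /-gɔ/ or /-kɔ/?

The ACC suffix surfaces as [-gɔ] and [-kɔ], depending on the final segment of the stem.
The PST suffix, which begins with [g], is invariant after every stem; so [g] is not altered by any rule here.
The ACC suffix is therefore /-kɔ/ underlyingly, with post-nasal voicing: voiceless stops become voiced after a nasal.

/-kɔ/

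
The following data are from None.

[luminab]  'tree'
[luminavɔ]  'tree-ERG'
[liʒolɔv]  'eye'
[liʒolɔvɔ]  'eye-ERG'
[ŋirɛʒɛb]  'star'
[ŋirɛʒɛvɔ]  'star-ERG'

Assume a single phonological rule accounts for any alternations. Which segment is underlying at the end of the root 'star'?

'star' shows [b] ~ [v] at the end of the stem ([ŋirɛʒɛb] vs [ŋirɛʒɛvɔ]).
The stem 'eye' ([liʒolɔv], [liʒolɔvɔ]) shows [v] unchanged in both environments, so [v] cannot be basic with [b] derived in isolation.
The alternation reflects intervocalic spirantization: voiced stops become fricatives between vowels. /b/ is underlying.

/b/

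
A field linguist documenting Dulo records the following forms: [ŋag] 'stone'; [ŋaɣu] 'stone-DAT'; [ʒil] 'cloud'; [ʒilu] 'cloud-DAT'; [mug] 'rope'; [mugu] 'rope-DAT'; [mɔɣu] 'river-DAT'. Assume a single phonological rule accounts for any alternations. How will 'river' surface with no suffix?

[mɔg]

The root 'stone' surfaces as [ŋag] and [ŋaɣu], with a stem-final [g] ~ [ɣ] alternation.
The stem 'rope' ([mug], [mugu]) shows [g] unchanged in both environments, so [g] cannot be basic with [ɣ] derived before the DAT suffix.
The alternation reflects word-final hardening: voiced fricatives become stops word-finally. /ɣ/ is underlying.
From [mɔɣu] the stem 'river' is /mɔɣ/; word-finally this yields [mɔg].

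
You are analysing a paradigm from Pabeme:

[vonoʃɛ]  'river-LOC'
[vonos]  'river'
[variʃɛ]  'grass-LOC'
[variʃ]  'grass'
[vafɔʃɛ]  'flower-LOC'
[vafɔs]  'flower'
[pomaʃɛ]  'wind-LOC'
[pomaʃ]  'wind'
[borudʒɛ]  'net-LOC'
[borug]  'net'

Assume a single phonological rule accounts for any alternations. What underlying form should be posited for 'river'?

'river' shows [ʃ] ~ [s] at the end of the stem ([vonoʃɛ] vs [vonos]).
If /ʃ/ were underlying and a rule turned it into [s] in isolation, 'wind' would also alternate; but it has [ʃ] in both [pomaʃɛ] and [pomaʃ].
So /s/ is underlying, and a rule of palatalization before a front vowel — /g/ and /s/ become palato-alveolar [dʒ] and [ʃ] before a front vowel — gives [ʃ].
So 'river' = /vonos/.

/vonos/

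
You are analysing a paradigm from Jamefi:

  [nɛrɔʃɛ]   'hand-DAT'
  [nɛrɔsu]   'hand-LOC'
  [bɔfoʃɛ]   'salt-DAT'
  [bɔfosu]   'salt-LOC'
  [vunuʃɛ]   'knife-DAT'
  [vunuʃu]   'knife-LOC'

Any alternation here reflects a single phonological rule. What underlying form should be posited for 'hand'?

In [nɛrɔʃɛ] and [nɛrɔsu] the final segment of 'hand' alternates: [ʃ] ~ [s].
The stem 'knife' ([vunuʃɛ], [vunuʃu]) shows [ʃ] unchanged in both environments, so [ʃ] cannot be basic with [s] derived before the LOC suffix.
Therefore /s/ is basic and [ʃ] is derived by palatalization before a front vowel (/s/ becomes palato-alveolar [ʃ] before a front vowel).

/nɛrɔs/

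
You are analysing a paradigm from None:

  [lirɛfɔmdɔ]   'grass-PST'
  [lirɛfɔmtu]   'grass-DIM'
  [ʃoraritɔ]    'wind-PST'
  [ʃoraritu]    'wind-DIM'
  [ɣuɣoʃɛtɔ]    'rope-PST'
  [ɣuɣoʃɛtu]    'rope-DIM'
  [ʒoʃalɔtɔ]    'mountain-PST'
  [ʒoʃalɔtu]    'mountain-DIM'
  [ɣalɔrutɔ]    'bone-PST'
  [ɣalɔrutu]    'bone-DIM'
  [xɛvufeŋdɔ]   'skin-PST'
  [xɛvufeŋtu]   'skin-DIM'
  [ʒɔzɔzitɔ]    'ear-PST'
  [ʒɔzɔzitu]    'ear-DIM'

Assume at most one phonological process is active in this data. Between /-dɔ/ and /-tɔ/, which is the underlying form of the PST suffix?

The PST morpheme has two allomorphs, [-dɔ] and [-tɔ].
The DIM suffix, which begins with [t], is invariant after every stem; so [t] is not altered by any rule here.
The PST suffix is therefore /-dɔ/ underlyingly, with post-vocalic devoicing: voiced stops become voiceless after a vowel.

/-dɔ/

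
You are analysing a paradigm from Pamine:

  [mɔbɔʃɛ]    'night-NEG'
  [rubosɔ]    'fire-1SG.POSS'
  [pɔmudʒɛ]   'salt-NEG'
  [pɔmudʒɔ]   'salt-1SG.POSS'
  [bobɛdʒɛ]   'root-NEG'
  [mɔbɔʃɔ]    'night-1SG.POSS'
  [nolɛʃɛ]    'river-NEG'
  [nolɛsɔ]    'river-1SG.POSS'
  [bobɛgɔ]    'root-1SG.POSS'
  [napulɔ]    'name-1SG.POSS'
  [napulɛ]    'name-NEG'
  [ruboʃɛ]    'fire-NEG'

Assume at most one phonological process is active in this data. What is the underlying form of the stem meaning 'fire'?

'fire' shows [s] ~ [ʃ] at the end of the stem ([rubosɔ] vs [ruboʃɛ]).
If /ʃ/ were underlying and a rule turned it into [s] before the 1SG.POSS suffix, 'night' would also alternate; but it has [ʃ] in both [mɔbɔʃɔ] and [mɔbɔʃɛ].
So /s/ is underlying, and a rule of palatalization before a front vowel — /g/ and /s/ become palato-alveolar [dʒ] and [ʃ] before a front vowel — gives [ʃ].

/rubos/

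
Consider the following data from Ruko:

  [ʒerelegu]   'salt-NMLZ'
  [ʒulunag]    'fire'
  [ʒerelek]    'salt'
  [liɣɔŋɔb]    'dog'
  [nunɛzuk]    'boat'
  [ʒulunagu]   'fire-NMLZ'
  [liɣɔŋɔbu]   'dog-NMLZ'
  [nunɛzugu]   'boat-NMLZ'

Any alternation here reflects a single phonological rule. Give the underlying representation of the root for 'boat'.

/nunɛzuk/

The stem for 'boat' ends in [k] in [nunɛzuk] but [g] in [nunɛzugu].
The stem 'fire' ([ʒulunag], [ʒulunagu]) shows [g] unchanged in both environments, so [g] cannot be basic with [k] derived in isolation.
So /k/ is underlying, and a rule of intervocalic voicing — voiceless stops become voiced between vowels — gives [g].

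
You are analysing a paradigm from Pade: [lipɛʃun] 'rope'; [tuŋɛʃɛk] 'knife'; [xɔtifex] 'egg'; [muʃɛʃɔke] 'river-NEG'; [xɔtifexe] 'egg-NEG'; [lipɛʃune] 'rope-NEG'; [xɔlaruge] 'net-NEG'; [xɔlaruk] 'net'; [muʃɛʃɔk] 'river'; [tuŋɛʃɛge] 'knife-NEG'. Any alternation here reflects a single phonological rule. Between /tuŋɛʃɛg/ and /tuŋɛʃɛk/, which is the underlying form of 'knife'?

/tuŋɛʃɛg/

In [tuŋɛʃɛk] and [tuŋɛʃɛge] the final segment of 'knife' alternates: [k] ~ [g].
If /k/ were underlying and a rule turned it into [g] before the NEG suffix, 'river' would also alternate; but it has [k] in both [muʃɛʃɔk] and [muʃɛʃɔke].
The alternation reflects word-final obstruent devoicing: voiced obstruents become voiceless word-finally. /g/ is underlying.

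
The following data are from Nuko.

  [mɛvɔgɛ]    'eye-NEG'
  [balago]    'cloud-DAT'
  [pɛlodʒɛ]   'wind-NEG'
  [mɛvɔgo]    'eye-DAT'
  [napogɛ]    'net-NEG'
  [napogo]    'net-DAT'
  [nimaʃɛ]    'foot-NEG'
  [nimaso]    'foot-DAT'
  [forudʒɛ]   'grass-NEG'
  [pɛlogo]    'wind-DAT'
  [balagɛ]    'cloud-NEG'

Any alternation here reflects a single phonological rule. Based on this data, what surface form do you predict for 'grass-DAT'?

The stem for 'wind' ends in [g] in [pɛlogo] but [dʒ] in [pɛlodʒɛ].
But 'eye' keeps [g] in both environments ([mɛvɔgo], [mɛvɔgɛ]), so there is no rule changing /g/ to [dʒ] before the NEG suffix.
Therefore /dʒ/ is basic and [g] is derived by depalatalization (palato-alveolar /dʒ/ and /ʃ/ become [g] and [s] when no front vowel follows).
The one attested form of 'grass', [forudʒɛ], shows underlying /forudʒ/. Applying the same rule when no front vowel follows gives [forugo].

[forugo]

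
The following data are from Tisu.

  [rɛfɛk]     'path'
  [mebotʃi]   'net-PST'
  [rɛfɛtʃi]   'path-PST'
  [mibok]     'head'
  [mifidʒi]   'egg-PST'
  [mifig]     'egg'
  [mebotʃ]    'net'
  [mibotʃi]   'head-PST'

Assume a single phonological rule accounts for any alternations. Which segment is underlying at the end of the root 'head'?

In [mibotʃi] and [mibok] the final segment of 'head' alternates: [tʃ] ~ [k].
But 'net' keeps [tʃ] in both environments ([mebotʃi], [mebotʃ]), so there is no rule changing /tʃ/ to [k] in isolation.
The underlying segment must be /k/; /k/ and /g/ become palato-alveolar [tʃ] and [dʒ] before a front vowel, yielding [tʃ] there.

/k/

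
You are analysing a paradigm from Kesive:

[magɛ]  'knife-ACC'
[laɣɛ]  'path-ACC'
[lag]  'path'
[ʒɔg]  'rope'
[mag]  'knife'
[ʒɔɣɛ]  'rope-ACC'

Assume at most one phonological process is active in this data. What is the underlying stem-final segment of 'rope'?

The root 'rope' surfaces as [ʒɔg] and [ʒɔɣɛ], with a stem-final [g] ~ [ɣ] alternation.
If /g/ were underlying and a rule turned it into [ɣ] before the ACC suffix, 'knife' would also alternate; but it has [g] in both [mag] and [magɛ].
Therefore /ɣ/ is basic and [g] is derived by word-final hardening (voiced fricatives become stops word-finally).

/ɣ/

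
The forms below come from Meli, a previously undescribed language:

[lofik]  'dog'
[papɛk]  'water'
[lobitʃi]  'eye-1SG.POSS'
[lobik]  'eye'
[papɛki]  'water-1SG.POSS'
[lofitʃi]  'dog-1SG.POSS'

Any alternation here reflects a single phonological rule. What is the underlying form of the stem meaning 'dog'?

/lofitʃ/

'dog' shows [tʃ] ~ [k] at the end of the stem ([lofitʃi] vs [lofik]).
The stem 'water' ([papɛki], [papɛk]) shows [k] unchanged in both environments, so [k] cannot be basic with [tʃ] derived before the 1SG.POSS suffix.
So /tʃ/ is underlying, and a rule of depalatalization — palato-alveolar /tʃ/ becomes [k] when no front vowel follows — gives [k].
The underlying form of 'dog' is therefore /lofitʃ/.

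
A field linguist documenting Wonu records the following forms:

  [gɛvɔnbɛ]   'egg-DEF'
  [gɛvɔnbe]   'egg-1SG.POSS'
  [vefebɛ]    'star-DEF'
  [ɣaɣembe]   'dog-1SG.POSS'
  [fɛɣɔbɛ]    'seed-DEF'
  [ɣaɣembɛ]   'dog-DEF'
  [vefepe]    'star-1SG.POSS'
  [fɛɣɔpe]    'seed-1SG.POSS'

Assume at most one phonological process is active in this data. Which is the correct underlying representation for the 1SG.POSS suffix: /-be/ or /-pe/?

The 1SG.POSS morpheme has two allomorphs, [-be] and [-pe].
By contrast the DEF suffix keeps its initial [b] throughout — that segment must be underlying.
The 1SG.POSS suffix is therefore /-pe/ underlyingly, with post-nasal voicing: voiceless stops become voiced after a nasal.

/-pe/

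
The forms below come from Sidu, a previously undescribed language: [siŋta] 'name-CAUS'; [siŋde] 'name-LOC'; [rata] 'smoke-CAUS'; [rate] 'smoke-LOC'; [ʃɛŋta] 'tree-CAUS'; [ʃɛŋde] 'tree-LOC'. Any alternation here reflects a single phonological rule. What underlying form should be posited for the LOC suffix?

/-de/

The LOC suffix surfaces as [-de] and [-te], depending on the final segment of the stem.
The CAUS suffix, which begins with [t], is invariant after every stem; so [t] is not altered by any rule here.
The LOC suffix is therefore /-de/ underlyingly, with post-vocalic devoicing: voiced stops become voiceless after a vowel.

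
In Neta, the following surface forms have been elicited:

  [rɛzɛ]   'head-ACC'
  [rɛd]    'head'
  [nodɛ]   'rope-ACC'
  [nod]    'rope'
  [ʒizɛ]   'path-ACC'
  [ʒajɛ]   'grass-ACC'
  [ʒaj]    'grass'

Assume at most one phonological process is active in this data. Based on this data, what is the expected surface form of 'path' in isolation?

'head' shows [z] ~ [d] at the end of the stem ([rɛzɛ] vs [rɛd]).
If /d/ were underlying and a rule turned it into [z] before the ACC suffix, 'rope' would also alternate; but it has [d] in both [nodɛ] and [nod].
The underlying segment must be /z/; voiced fricatives become stops word-finally, yielding [d] there.
From [ʒizɛ] the stem 'path' is /ʒiz/; word-finally this yields [ʒid].

[ʒid]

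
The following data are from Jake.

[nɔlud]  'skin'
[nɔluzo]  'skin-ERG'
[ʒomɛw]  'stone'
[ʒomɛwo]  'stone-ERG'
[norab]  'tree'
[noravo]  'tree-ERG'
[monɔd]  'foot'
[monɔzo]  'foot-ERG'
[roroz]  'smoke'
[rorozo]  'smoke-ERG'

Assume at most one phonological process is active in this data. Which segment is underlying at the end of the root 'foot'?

The root 'foot' surfaces as [monɔd] and [monɔzo], with a stem-final [d] ~ [z] alternation.
The stem 'smoke' ([roroz], [rorozo]) shows [z] unchanged in both environments, so [z] cannot be basic with [d] derived in isolation.
Therefore /d/ is basic and [z] is derived by intervocalic spirantization (voiced stops become fricatives between vowels).

/d/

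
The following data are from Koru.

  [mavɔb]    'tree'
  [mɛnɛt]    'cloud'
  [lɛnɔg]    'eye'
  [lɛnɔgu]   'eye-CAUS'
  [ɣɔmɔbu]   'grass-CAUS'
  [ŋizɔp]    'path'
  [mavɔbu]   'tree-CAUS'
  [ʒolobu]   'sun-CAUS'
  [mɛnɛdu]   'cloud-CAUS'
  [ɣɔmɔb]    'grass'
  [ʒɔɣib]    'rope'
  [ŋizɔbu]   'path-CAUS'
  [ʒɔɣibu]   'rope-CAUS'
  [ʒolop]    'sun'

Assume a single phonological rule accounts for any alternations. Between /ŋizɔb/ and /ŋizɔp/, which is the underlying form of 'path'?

In [ŋizɔbu] and [ŋizɔp] the final segment of 'path' alternates: [b] ~ [p].
Compare 'grass', with invariant [b] in [ɣɔmɔbu] and [ɣɔmɔb]: an analysis with underlying /b/ and a rule producing [p] in isolation would wrongly predict alternation here too.
The alternation reflects intervocalic voicing: voiceless stops become voiced between vowels. /p/ is underlying.

/ŋizɔp/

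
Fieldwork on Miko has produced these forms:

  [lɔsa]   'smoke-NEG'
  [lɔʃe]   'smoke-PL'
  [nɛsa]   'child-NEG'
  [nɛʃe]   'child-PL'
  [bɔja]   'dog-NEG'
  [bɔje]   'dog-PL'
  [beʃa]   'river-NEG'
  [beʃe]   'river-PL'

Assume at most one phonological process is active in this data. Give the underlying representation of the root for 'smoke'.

/lɔs/

The stem for 'smoke' ends in [s] in [lɔsa] but [ʃ] in [lɔʃe].
Compare 'river', with invariant [ʃ] in [beʃa] and [beʃe]: an analysis with underlying /ʃ/ and a rule producing [s] before the NEG suffix would wrongly predict alternation here too.
So /s/ is underlying, and a rule of palatalization before a front vowel — /s/ becomes palato-alveolar [ʃ] before a front vowel — gives [ʃ].
So 'smoke' = /lɔs/.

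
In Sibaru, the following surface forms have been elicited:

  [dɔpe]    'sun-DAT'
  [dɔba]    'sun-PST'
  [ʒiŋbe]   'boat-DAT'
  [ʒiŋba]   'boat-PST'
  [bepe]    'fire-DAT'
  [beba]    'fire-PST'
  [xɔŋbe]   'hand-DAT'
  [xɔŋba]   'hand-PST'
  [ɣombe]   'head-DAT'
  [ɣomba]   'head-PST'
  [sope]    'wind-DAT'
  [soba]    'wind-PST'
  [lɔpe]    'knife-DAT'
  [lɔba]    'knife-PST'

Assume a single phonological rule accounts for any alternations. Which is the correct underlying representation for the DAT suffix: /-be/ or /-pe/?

/-pe/

The DAT suffix surfaces as [-be] and [-pe], depending on the final segment of the stem.
The PST suffix, which begins with [b], is invariant after every stem; so [b] is not altered by any rule here.
So the underlying form is /-pe/, and voiceless stops become voiced after a nasal.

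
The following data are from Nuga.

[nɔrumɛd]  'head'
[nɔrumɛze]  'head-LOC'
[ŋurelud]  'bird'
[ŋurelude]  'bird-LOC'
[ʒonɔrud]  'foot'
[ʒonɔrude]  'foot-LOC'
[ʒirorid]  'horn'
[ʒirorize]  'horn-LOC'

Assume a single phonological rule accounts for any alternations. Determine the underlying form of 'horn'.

/ʒiroriz/

In [ʒirorid] and [ʒirorize] the final segment of 'horn' alternates: [d] ~ [z].
The stem 'bird' ([ŋurelud], [ŋurelude]) shows [d] unchanged in both environments, so [d] cannot be basic with [z] derived before the LOC suffix.
The alternation reflects word-final hardening: voiced fricatives become stops word-finally. /z/ is underlying.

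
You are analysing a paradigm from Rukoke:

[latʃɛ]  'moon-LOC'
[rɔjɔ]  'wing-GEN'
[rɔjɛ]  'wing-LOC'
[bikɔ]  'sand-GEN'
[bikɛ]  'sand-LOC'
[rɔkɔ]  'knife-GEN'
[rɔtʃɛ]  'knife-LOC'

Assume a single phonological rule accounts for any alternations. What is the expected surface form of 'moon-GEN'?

[lakɔ]

The stem for 'knife' ends in [k] in [rɔkɔ] but [tʃ] in [rɔtʃɛ].
Compare 'sand', with invariant [k] in [bikɔ] and [bikɛ]: an analysis with underlying /k/ and a rule producing [tʃ] before the LOC suffix would wrongly predict alternation here too.
So /tʃ/ is underlying, and a rule of depalatalization — palato-alveolar /tʃ/ becomes [k] when no front vowel follows — gives [k].
From [latʃɛ] the stem 'moon' is /latʃ/; when no front vowel follows this yields [lakɔ].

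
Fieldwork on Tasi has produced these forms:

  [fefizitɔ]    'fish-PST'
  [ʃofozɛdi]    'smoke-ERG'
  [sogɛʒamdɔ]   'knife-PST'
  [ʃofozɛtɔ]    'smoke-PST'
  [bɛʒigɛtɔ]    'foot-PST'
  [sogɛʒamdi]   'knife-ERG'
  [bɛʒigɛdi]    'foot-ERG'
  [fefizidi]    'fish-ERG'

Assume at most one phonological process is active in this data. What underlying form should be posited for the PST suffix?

/-tɔ/

The PST morpheme has two allomorphs, [-dɔ] and [-tɔ].
By contrast the ERG suffix keeps its initial [d] throughout — that segment must be underlying.
The PST suffix is therefore /-tɔ/ underlyingly, with post-nasal voicing: voiceless stops become voiced after a nasal.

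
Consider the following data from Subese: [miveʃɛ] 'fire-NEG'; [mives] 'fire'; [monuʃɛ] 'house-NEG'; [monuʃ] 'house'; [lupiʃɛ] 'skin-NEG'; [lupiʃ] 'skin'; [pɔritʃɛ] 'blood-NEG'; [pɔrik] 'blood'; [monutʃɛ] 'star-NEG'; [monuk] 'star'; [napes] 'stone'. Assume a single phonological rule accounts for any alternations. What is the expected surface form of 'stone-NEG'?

'fire' shows [ʃ] ~ [s] at the end of the stem ([miveʃɛ] vs [mives]).
If /ʃ/ were underlying and a rule turned it into [s] in isolation, 'skin' would also alternate; but it has [ʃ] in both [lupiʃɛ] and [lupiʃ].
The alternation reflects palatalization before a front vowel: /k/ and /s/ become palato-alveolar [tʃ] and [ʃ] before a front vowel. /s/ is underlying.
From [napes] the stem 'stone' is /napes/; before a front vowel this yields [napeʃɛ].

[napeʃɛ]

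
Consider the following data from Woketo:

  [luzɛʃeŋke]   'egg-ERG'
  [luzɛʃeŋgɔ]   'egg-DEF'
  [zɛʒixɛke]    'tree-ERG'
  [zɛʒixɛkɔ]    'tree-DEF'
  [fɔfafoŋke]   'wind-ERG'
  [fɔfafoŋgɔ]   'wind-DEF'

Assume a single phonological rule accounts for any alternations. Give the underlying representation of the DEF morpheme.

/-gɔ/

The DEF suffix surfaces as [-gɔ] and [-kɔ], depending on the final segment of the stem.
By contrast the ERG suffix keeps its initial [k] throughout — that segment must be underlying.
The DEF suffix is therefore /-gɔ/ underlyingly, with post-vocalic devoicing: voiced stops become voiceless after a vowel.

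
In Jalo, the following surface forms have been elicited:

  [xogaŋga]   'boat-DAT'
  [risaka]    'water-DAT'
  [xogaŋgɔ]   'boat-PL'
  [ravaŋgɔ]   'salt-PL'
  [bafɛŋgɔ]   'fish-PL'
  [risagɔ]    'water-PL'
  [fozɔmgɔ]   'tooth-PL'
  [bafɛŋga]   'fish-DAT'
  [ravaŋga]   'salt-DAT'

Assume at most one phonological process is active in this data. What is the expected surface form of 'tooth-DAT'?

The DAT morpheme has two allomorphs, [-ga] and [-ka].
By contrast the PL suffix keeps its initial [g] throughout — that segment must be underlying.
So the underlying form is /-ka/, and voiceless stops become voiced after a nasal.
After 'tooth', which ends in a nasal, the suffix surfaces as [-ga], giving [fozɔmga].

[fozɔmga]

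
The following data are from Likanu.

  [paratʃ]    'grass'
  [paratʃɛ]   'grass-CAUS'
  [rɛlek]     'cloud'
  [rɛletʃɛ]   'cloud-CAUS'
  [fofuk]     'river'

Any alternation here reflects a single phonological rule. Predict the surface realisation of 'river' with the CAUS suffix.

[fofutʃɛ]

The root 'cloud' surfaces as [rɛlek] and [rɛletʃɛ], with a stem-final [k] ~ [tʃ] alternation.
But 'grass' keeps [tʃ] in both environments ([paratʃ], [paratʃɛ]), so there is no rule changing /tʃ/ to [k] in isolation.
The alternation reflects palatalization before a front vowel: /k/ becomes palato-alveolar [tʃ] before a front vowel. /k/ is underlying.
The one attested form of 'river', [fofuk], shows underlying /fofuk/. Applying the same rule before a front vowel gives [fofutʃɛ].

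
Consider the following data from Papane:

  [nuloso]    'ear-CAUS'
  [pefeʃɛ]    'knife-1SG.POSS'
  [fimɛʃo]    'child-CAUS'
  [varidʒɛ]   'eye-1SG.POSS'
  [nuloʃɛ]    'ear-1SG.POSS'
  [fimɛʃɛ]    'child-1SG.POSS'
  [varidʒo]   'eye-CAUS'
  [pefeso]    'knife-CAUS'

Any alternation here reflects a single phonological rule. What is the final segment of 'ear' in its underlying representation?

/s/

The stem for 'ear' ends in [s] in [nuloso] but [ʃ] in [nuloʃɛ].
But 'child' keeps [ʃ] in both environments ([fimɛʃo], [fimɛʃɛ]), so there is no rule changing /ʃ/ to [s] before the CAUS suffix.
The underlying segment must be /s/; /s/ becomes palato-alveolar [ʃ] before a front vowel, yielding [ʃ] there.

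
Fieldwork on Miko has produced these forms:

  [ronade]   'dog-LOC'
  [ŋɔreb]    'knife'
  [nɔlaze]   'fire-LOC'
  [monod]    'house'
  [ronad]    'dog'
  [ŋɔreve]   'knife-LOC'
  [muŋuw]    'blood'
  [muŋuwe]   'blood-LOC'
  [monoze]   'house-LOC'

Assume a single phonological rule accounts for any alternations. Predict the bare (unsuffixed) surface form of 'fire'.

'house' shows [d] ~ [z] at the end of the stem ([monod] vs [monoze]).
The stem 'dog' ([ronad], [ronade]) shows [d] unchanged in both environments, so [d] cannot be basic with [z] derived before the LOC suffix.
So /z/ is underlying, and a rule of word-final hardening — voiced fricatives become stops word-finally — gives [d].
From [nɔlaze] the stem 'fire' is /nɔlaz/; word-finally this yields [nɔlad].

[nɔlad]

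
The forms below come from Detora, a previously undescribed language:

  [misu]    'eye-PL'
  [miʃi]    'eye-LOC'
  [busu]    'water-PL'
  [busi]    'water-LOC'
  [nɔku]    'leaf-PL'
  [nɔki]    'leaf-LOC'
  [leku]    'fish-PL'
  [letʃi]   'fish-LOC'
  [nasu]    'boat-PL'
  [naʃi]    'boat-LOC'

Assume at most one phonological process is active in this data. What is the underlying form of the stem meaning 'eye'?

/miʃ/

In [misu] and [miʃi] the final segment of 'eye' alternates: [s] ~ [ʃ].
The stem 'water' ([busu], [busi]) shows [s] unchanged in both environments, so [s] cannot be basic with [ʃ] derived before the LOC suffix.
The alternation reflects depalatalization: palato-alveolar /tʃ/ and /ʃ/ become [k] and [s] when no front vowel follows. /ʃ/ is underlying.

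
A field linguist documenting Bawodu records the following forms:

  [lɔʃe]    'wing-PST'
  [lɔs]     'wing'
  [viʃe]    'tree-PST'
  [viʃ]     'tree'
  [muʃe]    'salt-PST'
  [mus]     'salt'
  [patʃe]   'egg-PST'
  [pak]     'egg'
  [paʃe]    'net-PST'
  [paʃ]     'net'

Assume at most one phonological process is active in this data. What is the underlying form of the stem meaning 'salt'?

In [muʃe] and [mus] the final segment of 'salt' alternates: [ʃ] ~ [s].
But 'net' keeps [ʃ] in both environments ([paʃe], [paʃ]), so there is no rule changing /ʃ/ to [s] in isolation.
The alternation reflects palatalization before a front vowel: /k/ and /s/ become palato-alveolar [tʃ] and [ʃ] before a front vowel. /s/ is underlying.

/mus/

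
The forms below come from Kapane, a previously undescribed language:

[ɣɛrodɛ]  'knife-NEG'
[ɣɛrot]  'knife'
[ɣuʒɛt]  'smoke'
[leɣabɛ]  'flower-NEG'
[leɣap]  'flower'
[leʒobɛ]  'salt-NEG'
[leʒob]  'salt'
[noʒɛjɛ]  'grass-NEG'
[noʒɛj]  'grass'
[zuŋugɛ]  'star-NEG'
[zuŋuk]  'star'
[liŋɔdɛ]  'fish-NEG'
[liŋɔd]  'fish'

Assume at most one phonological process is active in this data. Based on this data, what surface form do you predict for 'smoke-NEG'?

In [ɣɛrodɛ] and [ɣɛrot] the final segment of 'knife' alternates: [d] ~ [t].
The stem 'fish' ([liŋɔdɛ], [liŋɔd]) shows [d] unchanged in both environments, so [d] cannot be basic with [t] derived in isolation.
Therefore /t/ is basic and [d] is derived by intervocalic voicing (voiceless stops become voiced between vowels).
From [ɣuʒɛt] the stem 'smoke' is /ɣuʒɛt/; between vowels this yields [ɣuʒɛdɛ].

[ɣuʒɛdɛ]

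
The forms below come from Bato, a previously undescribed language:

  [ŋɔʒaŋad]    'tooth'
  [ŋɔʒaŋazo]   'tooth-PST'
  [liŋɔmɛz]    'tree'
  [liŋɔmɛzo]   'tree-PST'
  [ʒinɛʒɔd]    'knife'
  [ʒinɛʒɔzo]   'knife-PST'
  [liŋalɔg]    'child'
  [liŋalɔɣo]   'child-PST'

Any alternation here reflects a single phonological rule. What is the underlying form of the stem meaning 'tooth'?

/ŋɔʒaŋad/

'tooth' shows [d] ~ [z] at the end of the stem ([ŋɔʒaŋad] vs [ŋɔʒaŋazo]).
But 'tree' keeps [z] in both environments ([liŋɔmɛz], [liŋɔmɛzo]), so there is no rule changing /z/ to [d] in isolation.
So /d/ is underlying, and a rule of intervocalic spirantization — voiced stops become fricatives between vowels — gives [z].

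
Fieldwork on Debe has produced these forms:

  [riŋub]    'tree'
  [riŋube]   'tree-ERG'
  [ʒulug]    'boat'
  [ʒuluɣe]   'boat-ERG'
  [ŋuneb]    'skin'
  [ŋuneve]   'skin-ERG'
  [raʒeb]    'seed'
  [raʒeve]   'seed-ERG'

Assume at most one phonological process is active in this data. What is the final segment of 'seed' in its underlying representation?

/v/

In [raʒeb] and [raʒeve] the final segment of 'seed' alternates: [b] ~ [v].
But 'tree' keeps [b] in both environments ([riŋub], [riŋube]), so there is no rule changing /b/ to [v] before the ERG suffix.
Therefore /v/ is basic and [b] is derived by word-final hardening (voiced fricatives become stops word-finally).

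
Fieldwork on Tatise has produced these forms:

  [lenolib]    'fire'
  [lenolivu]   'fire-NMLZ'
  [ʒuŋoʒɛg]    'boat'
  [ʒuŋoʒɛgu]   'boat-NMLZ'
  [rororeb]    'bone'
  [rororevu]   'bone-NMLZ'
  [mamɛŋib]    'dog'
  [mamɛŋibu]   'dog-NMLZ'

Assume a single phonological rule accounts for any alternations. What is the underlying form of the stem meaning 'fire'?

The root 'fire' surfaces as [lenolib] and [lenolivu], with a stem-final [b] ~ [v] alternation.
If /b/ were underlying and a rule turned it into [v] before the NMLZ suffix, 'dog' would also alternate; but it has [b] in both [mamɛŋib] and [mamɛŋibu].
So /v/ is underlying, and a rule of word-final hardening — voiced fricatives become stops word-finally — gives [b].
The underlying form of 'fire' is therefore /lenoliv/.

/lenoliv/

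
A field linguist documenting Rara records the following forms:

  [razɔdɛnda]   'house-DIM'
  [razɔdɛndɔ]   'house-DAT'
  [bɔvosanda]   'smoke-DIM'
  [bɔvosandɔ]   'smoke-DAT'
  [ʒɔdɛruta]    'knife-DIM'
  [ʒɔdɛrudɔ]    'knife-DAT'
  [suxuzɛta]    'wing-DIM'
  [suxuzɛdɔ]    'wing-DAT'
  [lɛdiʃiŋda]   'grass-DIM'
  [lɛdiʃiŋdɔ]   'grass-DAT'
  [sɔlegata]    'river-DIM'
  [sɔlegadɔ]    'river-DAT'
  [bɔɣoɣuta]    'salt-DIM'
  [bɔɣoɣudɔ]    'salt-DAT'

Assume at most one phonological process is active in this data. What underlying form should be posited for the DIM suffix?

/-ta/

The DIM morpheme has two allomorphs, [-da] and [-ta].
The DAT suffix, which begins with [d], is invariant after every stem; so [d] is not altered by any rule here.
The DIM suffix is therefore /-ta/ underlyingly, with post-nasal voicing: voiceless stops become voiced after a nasal.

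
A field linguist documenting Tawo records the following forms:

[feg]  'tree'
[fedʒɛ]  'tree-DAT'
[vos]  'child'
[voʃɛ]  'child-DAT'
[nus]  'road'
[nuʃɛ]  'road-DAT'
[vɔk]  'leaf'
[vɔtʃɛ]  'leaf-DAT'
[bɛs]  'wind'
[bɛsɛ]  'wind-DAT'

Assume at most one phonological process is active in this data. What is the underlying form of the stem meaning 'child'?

'child' shows [s] ~ [ʃ] at the end of the stem ([vos] vs [voʃɛ]).
If /s/ were underlying and a rule turned it into [ʃ] before the DAT suffix, 'wind' would also alternate; but it has [s] in both [bɛs] and [bɛsɛ].
Therefore /ʃ/ is basic and [s] is derived by depalatalization (palato-alveolar /tʃ/, /dʒ/ and /ʃ/ become [k], [g] and [s] when no front vowel follows).
So 'child' = /voʃ/.

/voʃ/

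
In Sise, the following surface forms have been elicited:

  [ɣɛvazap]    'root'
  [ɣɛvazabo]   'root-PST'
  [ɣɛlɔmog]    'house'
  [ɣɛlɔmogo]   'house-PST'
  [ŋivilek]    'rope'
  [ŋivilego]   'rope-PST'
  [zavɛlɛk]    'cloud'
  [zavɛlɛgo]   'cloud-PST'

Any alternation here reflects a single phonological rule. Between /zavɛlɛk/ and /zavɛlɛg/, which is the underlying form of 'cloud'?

/zavɛlɛk/

The root 'cloud' surfaces as [zavɛlɛk] and [zavɛlɛgo], with a stem-final [k] ~ [g] alternation.
Compare 'house', with invariant [g] in [ɣɛlɔmog] and [ɣɛlɔmogo]: an analysis with underlying /g/ and a rule producing [k] in isolation would wrongly predict alternation here too.
So /k/ is underlying, and a rule of intervocalic voicing — voiceless stops become voiced between vowels — gives [g].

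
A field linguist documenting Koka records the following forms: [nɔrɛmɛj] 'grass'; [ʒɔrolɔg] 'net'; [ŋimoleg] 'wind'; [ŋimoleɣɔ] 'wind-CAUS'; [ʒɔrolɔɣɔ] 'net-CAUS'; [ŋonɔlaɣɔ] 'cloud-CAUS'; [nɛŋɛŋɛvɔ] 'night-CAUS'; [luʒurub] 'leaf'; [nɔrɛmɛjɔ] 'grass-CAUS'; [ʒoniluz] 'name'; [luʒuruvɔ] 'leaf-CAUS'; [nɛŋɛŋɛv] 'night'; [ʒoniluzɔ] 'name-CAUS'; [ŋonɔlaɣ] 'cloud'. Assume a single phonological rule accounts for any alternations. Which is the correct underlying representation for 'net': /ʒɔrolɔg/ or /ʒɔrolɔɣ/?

/ʒɔrolɔg/

The root 'net' surfaces as [ʒɔrolɔɣɔ] and [ʒɔrolɔg], with a stem-final [ɣ] ~ [g] alternation.
The stem 'cloud' ([ŋonɔlaɣɔ], [ŋonɔlaɣ]) shows [ɣ] unchanged in both environments, so [ɣ] cannot be basic with [g] derived in isolation.
The underlying segment must be /g/; voiced stops become fricatives between vowels, yielding [ɣ] there.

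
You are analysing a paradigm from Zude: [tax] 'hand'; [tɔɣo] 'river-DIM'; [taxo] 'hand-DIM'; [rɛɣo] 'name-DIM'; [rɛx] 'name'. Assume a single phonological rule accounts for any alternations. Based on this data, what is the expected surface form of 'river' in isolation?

[tɔx]

'name' shows [ɣ] ~ [x] at the end of the stem ([rɛɣo] vs [rɛx]).
If /x/ were underlying and a rule turned it into [ɣ] before the DIM suffix, 'hand' would also alternate; but it has [x] in both [taxo] and [tax].
So /ɣ/ is underlying, and a rule of word-final obstruent devoicing — voiced obstruents become voiceless word-finally — gives [x].
The one attested form of 'river', [tɔɣo], shows underlying /tɔɣ/. Applying the same rule word-finally gives [tɔx].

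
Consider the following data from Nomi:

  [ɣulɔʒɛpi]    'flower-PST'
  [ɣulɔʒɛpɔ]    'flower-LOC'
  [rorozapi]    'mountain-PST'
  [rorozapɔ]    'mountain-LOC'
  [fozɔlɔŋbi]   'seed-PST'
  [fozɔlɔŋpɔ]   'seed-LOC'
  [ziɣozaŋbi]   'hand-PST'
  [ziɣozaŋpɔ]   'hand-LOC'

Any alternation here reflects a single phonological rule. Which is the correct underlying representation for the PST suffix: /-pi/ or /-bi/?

/-bi/

The PST suffix surfaces as [-bi] and [-pi], depending on the final segment of the stem.
The LOC suffix, which begins with [p], is invariant after every stem; so [p] is not altered by any rule here.
So the underlying form is /-bi/, and voiced stops become voiceless after a vowel.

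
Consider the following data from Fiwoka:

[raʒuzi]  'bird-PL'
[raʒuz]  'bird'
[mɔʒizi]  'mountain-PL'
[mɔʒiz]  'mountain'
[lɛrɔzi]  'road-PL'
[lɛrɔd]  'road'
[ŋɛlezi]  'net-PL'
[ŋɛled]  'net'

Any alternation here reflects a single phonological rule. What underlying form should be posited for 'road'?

/lɛrɔd/

The stem for 'road' ends in [z] in [lɛrɔzi] but [d] in [lɛrɔd].
The stem 'bird' ([raʒuzi], [raʒuz]) shows [z] unchanged in both environments, so [z] cannot be basic with [d] derived in isolation.
The alternation reflects intervocalic spirantization: voiced stops become fricatives between vowels. /d/ is underlying.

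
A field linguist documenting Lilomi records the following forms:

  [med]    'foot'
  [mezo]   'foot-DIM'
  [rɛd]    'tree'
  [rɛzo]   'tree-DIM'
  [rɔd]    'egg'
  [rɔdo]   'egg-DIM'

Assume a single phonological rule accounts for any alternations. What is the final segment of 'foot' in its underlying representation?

/z/

The stem for 'foot' ends in [d] in [med] but [z] in [mezo].
But 'egg' keeps [d] in both environments ([rɔd], [rɔdo]), so there is no rule changing /d/ to [z] before the DIM suffix.
The underlying segment must be /z/; voiced fricatives become stops word-finally, yielding [d] there.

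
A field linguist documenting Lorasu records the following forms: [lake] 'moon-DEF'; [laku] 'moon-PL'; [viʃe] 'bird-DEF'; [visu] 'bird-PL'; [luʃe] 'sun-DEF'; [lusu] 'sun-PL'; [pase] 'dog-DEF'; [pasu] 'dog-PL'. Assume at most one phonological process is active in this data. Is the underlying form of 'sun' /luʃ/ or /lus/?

/luʃ/

The root 'sun' surfaces as [luʃe] and [lusu], with a stem-final [ʃ] ~ [s] alternation.
The stem 'dog' ([pase], [pasu]) shows [s] unchanged in both environments, so [s] cannot be basic with [ʃ] derived before the DEF suffix.
The underlying segment must be /ʃ/; palato-alveolar /ʃ/ becomes [s] when no front vowel follows, yielding [s] there.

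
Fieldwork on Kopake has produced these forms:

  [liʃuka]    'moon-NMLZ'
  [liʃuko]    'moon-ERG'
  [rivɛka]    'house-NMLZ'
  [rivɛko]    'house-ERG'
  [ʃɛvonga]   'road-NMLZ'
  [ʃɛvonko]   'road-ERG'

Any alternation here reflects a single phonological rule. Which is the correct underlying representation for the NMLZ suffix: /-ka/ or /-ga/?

The NMLZ suffix surfaces as [-ga] and [-ka], depending on the final segment of the stem.
By contrast the ERG suffix keeps its initial [k] throughout — that segment must be underlying.
The NMLZ suffix is therefore /-ga/ underlyingly, with post-vocalic devoicing: voiced stops become voiceless after a vowel.

/-ga/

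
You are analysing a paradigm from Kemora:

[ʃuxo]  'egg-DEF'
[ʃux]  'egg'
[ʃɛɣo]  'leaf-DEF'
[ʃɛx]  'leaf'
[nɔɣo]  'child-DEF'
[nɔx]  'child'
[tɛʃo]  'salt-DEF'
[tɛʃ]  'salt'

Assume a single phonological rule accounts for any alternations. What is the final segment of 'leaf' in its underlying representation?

/ɣ/

The stem for 'leaf' ends in [ɣ] in [ʃɛɣo] but [x] in [ʃɛx].
But 'egg' keeps [x] in both environments ([ʃuxo], [ʃux]), so there is no rule changing /x/ to [ɣ] before the DEF suffix.
Therefore /ɣ/ is basic and [x] is derived by word-final obstruent devoicing (voiced obstruents become voiceless word-finally).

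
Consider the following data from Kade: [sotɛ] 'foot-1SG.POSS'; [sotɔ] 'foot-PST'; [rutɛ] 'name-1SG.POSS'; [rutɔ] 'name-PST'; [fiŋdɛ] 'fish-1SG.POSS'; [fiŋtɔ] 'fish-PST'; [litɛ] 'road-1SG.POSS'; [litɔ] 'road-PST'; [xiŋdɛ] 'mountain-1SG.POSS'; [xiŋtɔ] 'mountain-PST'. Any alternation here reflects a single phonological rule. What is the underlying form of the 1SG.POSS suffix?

/-dɛ/

The 1SG.POSS suffix surfaces as [-dɛ] and [-tɛ], depending on the final segment of the stem.
The PST suffix, which begins with [t], is invariant after every stem; so [t] is not altered by any rule here.
So the underlying form is /-dɛ/, and voiced stops become voiceless after a vowel.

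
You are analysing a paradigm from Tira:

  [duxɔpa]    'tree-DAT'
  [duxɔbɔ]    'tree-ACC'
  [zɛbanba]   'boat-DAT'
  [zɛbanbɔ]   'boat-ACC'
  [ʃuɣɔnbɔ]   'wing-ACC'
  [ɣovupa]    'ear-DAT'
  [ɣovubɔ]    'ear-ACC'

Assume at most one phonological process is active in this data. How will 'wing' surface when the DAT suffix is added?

The DAT morpheme has two allomorphs, [-ba] and [-pa].
The ACC suffix, which begins with [b], is invariant after every stem; so [b] is not altered by any rule here.
The DAT suffix is therefore /-pa/ underlyingly, with post-nasal voicing: voiceless stops become voiced after a nasal.
After 'wing', which ends in a nasal, the suffix surfaces as [-ba], giving [ʃuɣɔnba].

[ʃuɣɔnba]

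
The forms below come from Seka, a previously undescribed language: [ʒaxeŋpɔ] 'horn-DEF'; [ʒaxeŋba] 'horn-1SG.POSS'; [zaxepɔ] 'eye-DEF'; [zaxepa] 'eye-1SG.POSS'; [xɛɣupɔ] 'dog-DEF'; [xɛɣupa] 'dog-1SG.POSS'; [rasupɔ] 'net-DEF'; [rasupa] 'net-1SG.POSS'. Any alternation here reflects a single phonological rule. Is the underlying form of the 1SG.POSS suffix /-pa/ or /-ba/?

/-ba/

The 1SG.POSS morpheme has two allomorphs, [-ba] and [-pa].
The DEF suffix, which begins with [p], is invariant after every stem; so [p] is not altered by any rule here.
The 1SG.POSS suffix is therefore /-ba/ underlyingly, with post-vocalic devoicing: voiced stops become voiceless after a vowel.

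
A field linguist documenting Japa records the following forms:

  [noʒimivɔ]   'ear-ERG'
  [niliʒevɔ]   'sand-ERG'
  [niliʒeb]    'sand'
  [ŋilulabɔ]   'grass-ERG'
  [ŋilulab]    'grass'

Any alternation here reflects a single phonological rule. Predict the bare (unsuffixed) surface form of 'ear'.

[noʒimib]

In [niliʒevɔ] and [niliʒeb] the final segment of 'sand' alternates: [v] ~ [b].
The stem 'grass' ([ŋilulabɔ], [ŋilulab]) shows [b] unchanged in both environments, so [b] cannot be basic with [v] derived before the ERG suffix.
The alternation reflects word-final hardening: voiced fricatives become stops word-finally. /v/ is underlying.
From [noʒimivɔ] the stem 'ear' is /noʒimiv/; word-finally this yields [noʒimib].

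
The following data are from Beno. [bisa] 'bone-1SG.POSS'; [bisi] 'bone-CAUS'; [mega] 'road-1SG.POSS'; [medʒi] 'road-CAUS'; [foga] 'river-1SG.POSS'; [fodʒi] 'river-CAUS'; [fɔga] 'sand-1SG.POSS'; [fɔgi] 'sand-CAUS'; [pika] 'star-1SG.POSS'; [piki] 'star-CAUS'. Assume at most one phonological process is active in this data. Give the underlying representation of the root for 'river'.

The root 'river' surfaces as [foga] and [fodʒi], with a stem-final [g] ~ [dʒ] alternation.
Compare 'sand', with invariant [g] in [fɔga] and [fɔgi]: an analysis with underlying /g/ and a rule producing [dʒ] before the CAUS suffix would wrongly predict alternation here too.
So /dʒ/ is underlying, and a rule of depalatalization — palato-alveolar /dʒ/ becomes [g] when no front vowel follows — gives [g].
The underlying form of 'river' is therefore /fodʒ/.

/fodʒ/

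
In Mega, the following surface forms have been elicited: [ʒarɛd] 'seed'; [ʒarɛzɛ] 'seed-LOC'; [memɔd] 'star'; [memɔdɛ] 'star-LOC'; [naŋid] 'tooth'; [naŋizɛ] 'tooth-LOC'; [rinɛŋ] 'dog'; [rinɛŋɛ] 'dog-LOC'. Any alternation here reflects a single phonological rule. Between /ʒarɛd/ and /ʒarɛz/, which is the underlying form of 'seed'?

'seed' shows [d] ~ [z] at the end of the stem ([ʒarɛd] vs [ʒarɛzɛ]).
Compare 'star', with invariant [d] in [memɔd] and [memɔdɛ]: an analysis with underlying /d/ and a rule producing [z] before the LOC suffix would wrongly predict alternation here too.
Therefore /z/ is basic and [d] is derived by word-final hardening (voiced fricatives become stops word-finally).

/ʒarɛz/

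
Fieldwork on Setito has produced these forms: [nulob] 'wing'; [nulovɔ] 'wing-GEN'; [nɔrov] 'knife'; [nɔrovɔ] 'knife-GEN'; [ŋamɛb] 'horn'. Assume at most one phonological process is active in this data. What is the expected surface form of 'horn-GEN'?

[ŋamɛvɔ]

In [nulob] and [nulovɔ] the final segment of 'wing' alternates: [b] ~ [v].
But 'knife' keeps [v] in both environments ([nɔrov], [nɔrovɔ]), so there is no rule changing /v/ to [b] in isolation.
So /b/ is underlying, and a rule of intervocalic spirantization — voiced stops become fricatives between vowels — gives [v].
The one attested form of 'horn', [ŋamɛb], shows underlying /ŋamɛb/. Applying the same rule between vowels gives [ŋamɛvɔ].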